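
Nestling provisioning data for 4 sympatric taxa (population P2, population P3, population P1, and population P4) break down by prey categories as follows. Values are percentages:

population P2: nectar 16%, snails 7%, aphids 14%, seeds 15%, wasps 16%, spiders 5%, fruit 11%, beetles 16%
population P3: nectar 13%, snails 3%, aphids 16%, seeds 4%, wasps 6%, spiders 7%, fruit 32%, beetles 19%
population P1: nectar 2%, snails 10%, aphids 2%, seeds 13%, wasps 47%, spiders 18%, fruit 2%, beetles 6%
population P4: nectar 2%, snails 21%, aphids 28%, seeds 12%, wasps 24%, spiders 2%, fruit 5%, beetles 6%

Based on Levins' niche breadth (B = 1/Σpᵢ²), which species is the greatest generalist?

population P2

Convert percentages to proportions (divide by 100).
Σp_P2ᵢ² = 0.16² + 0.07² + 0.14² + 0.15² + 0.16² + 0.05² + 0.11² + 0.16² = 0.0256 + 0.0049 + 0.0196 + 0.0225 + 0.0256 + 0.0025 + 0.0121 + 0.0256 = 0.1384
B_P2 = 1 / 0.1384 = 7.2254
Σp_P3ᵢ² = 0.13² + 0.03² + 0.16² + 0.04² + 0.06² + 0.07² + 0.32² + 0.19² = 0.0169 + 0.0009 + 0.0256 + 0.0016 + 0.0036 + 0.0049 + 0.1024 + 0.0361 = 0.1920
B_P3 = 1 / 0.1920 = 5.2083
Σp_P1ᵢ² = 0.02² + 0.10² + 0.02² + 0.13² + 0.47² + 0.18² + 0.02² + 0.06² = 0.0004 + 0.0100 + 0.0004 + 0.0169 + 0.2209 + 0.0324 + 0.0004 + 0.0036 = 0.2850
B_P1 = 1 / 0.2850 = 3.5088
Σp_P4ᵢ² = 0.02² + 0.21² + 0.28² + 0.12² + 0.24² + 0.02² + 0.05² + 0.06² = 0.0004 + 0.0441 + 0.0784 + 0.0144 + 0.0576 + 0.0004 + 0.0025 + 0.0036 = 0.2014
B_P4 = 1 / 0.2014 = 4.9652
Highest B → broadest niche (most generalist): population P2 (B = 7.23).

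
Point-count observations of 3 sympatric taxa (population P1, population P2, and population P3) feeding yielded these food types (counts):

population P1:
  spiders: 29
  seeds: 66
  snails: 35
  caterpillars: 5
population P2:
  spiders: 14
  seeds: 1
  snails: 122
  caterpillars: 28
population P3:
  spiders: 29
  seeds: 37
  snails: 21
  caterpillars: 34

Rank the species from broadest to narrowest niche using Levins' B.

Proportions for population P1 (n=135): 29/135=0.2148, 66/135=0.4889, 35/135=0.2593, 5/135=0.0370
Proportions for population P2 (n=165): 14/165=0.0848, 1/165=0.0061, 122/165=0.7394, 28/165=0.1697
Proportions for population P3 (n=121): 29/121=0.2397, 37/121=0.3058, 21/121=0.1736, 34/121=0.2810
Σp_P1ᵢ² = 0.2148² + 0.4889² + 0.2593² + 0.0370² = 0.046139 + 0.239023 + 0.067236 + 0.001369 = 0.353767
B_P1 = 1 / 0.353767 = 2.8267
Σp_P2ᵢ² = 0.0848² + 0.0061² + 0.7394² + 0.1697² = 0.007191 + 0.000037 + 0.546712 + 0.028798 = 0.582738
B_P2 = 1 / 0.582738 = 1.7160
Σp_P3ᵢ² = 0.2397² + 0.3058² + 0.1736² + 0.2810² = 0.057456 + 0.093514 + 0.030137 + 0.078961 = 0.260068
B_P3 = 1 / 0.260068 = 3.8451
Ranking by B (broadest → narrowest): population P3 (3.85) > population P1 (2.83) > population P2 (1.72)

population P3 > population P1 > population P2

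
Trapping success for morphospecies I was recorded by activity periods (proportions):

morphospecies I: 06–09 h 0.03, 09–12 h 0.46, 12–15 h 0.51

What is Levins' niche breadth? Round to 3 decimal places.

2.116

Σpᵢ² = 0.03² + 0.46² + 0.51² = 0.0009 + 0.2116 + 0.2601 = 0.4726
B = 1 / 0.4726 = 2.11595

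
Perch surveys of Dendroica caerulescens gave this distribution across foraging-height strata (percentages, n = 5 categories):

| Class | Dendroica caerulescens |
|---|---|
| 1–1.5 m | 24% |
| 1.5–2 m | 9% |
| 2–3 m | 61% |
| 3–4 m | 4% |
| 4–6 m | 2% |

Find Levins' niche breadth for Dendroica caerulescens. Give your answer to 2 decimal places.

2.27

Convert percentages to proportions (divide by 100).
Σpᵢ² = 0.24² + 0.09² + 0.61² + 0.04² + 0.02² = 0.0576 + 0.0081 + 0.3721 + 0.0016 + 0.0004 = 0.4398
B = 1 / 0.4398 = 2.2738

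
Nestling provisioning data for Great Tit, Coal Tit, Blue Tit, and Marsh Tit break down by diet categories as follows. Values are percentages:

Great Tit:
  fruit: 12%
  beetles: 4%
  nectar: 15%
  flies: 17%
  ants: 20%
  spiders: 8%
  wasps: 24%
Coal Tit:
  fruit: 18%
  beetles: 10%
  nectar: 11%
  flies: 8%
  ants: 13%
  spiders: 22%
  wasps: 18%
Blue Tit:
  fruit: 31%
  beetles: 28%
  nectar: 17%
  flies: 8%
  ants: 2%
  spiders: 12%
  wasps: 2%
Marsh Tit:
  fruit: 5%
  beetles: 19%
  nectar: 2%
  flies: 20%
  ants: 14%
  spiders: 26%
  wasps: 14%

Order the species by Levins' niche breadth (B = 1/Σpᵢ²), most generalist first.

Coal Tit > Great Tit > Marsh Tit > Blue Tit

Convert percentages to proportions (divide by 100).
Σp_Greaᵢ² = 0.12² + 0.04² + 0.15² + 0.17² + 0.20² + 0.08² + 0.24² = 0.0144 + 0.0016 + 0.0225 + 0.0289 + 0.0400 + 0.0064 + 0.0576 = 0.1714
B_Grea = 1 / 0.1714 = 5.8343
Σp_Coalᵢ² = 0.18² + 0.10² + 0.11² + 0.08² + 0.13² + 0.22² + 0.18² = 0.0324 + 0.0100 + 0.0121 + 0.0064 + 0.0169 + 0.0484 + 0.0324 = 0.1586
B_Coal = 1 / 0.1586 = 6.3052
Σp_Blueᵢ² = 0.31² + 0.28² + 0.17² + 0.08² + 0.02² + 0.12² + 0.02² = 0.0961 + 0.0784 + 0.0289 + 0.0064 + 0.0004 + 0.0144 + 0.0004 = 0.2250
B_Blue = 1 / 0.2250 = 4.4444
Σp_Marsᵢ² = 0.05² + 0.19² + 0.02² + 0.20² + 0.14² + 0.26² + 0.14² = 0.0025 + 0.0361 + 0.0004 + 0.0400 + 0.0196 + 0.0676 + 0.0196 = 0.1858
B_Mars = 1 / 0.1858 = 5.3821
Ranking by B (broadest → narrowest): Coal Tit (6.31) > Great Tit (5.83) > Marsh Tit (5.38) > Blue Tit (4.44)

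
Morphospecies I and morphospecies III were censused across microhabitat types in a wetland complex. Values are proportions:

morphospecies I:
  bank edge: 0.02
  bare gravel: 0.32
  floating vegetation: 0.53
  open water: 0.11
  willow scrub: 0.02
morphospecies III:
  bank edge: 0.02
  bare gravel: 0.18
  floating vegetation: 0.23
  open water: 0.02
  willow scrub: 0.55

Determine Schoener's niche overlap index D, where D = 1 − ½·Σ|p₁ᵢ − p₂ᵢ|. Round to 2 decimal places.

Σ|p₁ᵢ − p₂ᵢ| = 0.00 + 0.14 + 0.30 + 0.09 + 0.53 = 1.06
D = 1 − ½ × 1.06 = 1 − 0.530 = 0.4700

0.47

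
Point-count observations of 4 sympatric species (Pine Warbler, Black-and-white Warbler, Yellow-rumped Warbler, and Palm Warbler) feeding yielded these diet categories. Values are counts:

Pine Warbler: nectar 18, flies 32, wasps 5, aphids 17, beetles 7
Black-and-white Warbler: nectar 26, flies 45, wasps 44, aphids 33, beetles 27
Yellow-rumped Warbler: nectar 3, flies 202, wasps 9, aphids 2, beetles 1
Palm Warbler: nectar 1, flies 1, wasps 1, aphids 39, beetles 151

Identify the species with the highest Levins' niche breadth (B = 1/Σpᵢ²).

Black-and-white Warbler

Proportions for Pine Warbler (n=79): 18/79=0.2278, 32/79=0.4051, 5/79=0.0633, 17/79=0.2152, 7/79=0.0886
Proportions for Black-and-white Warbler (n=175): 26/175=0.1486, 45/175=0.2571, 44/175=0.2514, 33/175=0.1886, 27/175=0.1543
Proportions for Yellow-rumped Warbler (n=217): 3/217=0.0138, 202/217=0.9309, 9/217=0.0415, 2/217=0.0092, 1/217=0.0046
Proportions for Palm Warbler (n=193): 1/193=0.0052, 1/193=0.0052, 1/193=0.0052, 39/193=0.2021, 151/193=0.7824
Σp_Pineᵢ² = 0.2278² + 0.4051² + 0.0633² + 0.2152² + 0.0886² = 0.051893 + 0.164106 + 0.004007 + 0.046311 + 0.007850 = 0.274167
B_Pine = 1 / 0.274167 = 3.6474
Σp_Blacᵢ² = 0.1486² + 0.2571² + 0.2514² + 0.1886² + 0.1543² = 0.022082 + 0.066100 + 0.063202 + 0.035570 + 0.023808 = 0.210762
B_Blac = 1 / 0.210762 = 4.7447
Σp_Yellᵢ² = 0.0138² + 0.9309² + 0.0415² + 0.0092² + 0.0046² = 0.000190 + 0.866575 + 0.001722 + 0.000085 + 0.000021 = 0.868593
B_Yell = 1 / 0.868593 = 1.1513
Σp_Palmᵢ² = 0.0052² + 0.0052² + 0.0052² + 0.2021² + 0.7824² = 0.000027 + 0.000027 + 0.000027 + 0.040844 + 0.612150 = 0.653075
B_Palm = 1 / 0.653075 = 1.5312
Highest B → broadest niche (most generalist): Black-and-white Warbler (B = 4.74).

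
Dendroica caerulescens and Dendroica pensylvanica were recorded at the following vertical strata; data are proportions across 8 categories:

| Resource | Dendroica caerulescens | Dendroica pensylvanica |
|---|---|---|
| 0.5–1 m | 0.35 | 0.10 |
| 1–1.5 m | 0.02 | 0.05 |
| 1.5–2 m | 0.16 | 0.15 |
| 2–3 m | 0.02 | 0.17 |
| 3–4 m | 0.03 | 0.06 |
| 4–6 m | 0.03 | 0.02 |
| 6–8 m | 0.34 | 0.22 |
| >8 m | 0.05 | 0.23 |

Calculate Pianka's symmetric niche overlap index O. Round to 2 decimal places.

0.71

Σ p₁ᵢp₂ᵢ = 0.0350 + 0.0010 + 0.0240 + 0.0034 + 0.0018 + 0.0006 + 0.0748 + 0.0115 = 0.1521
Σp_1ᵢ² = 0.35² + 0.02² + 0.16² + 0.02² + 0.03² + 0.03² + 0.34² + 0.05² = 0.1225 + 0.0004 + 0.0256 + 0.0004 + 0.0009 + 0.0009 + 0.1156 + 0.0025 = 0.2688
Σp_2ᵢ² = 0.10² + 0.05² + 0.15² + 0.17² + 0.06² + 0.02² + 0.22² + 0.23² = 0.0100 + 0.0025 + 0.0225 + 0.0289 + 0.0036 + 0.0004 + 0.0484 + 0.0529 = 0.1692
O = 0.1521 / √(0.2688 × 0.1692) = 0.1521 / 0.21326 = 0.7132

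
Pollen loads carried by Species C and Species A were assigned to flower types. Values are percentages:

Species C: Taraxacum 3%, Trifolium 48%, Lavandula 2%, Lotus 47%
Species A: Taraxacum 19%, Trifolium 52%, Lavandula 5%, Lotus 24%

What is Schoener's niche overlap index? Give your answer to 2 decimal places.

Convert percentages to proportions (divide by 100).
Σ|p₁ᵢ − p₂ᵢ| = 0.16 + 0.04 + 0.03 + 0.23 = 0.46
D = 1 − ½ × 0.46 = 1 − 0.230 = 0.7700

0.77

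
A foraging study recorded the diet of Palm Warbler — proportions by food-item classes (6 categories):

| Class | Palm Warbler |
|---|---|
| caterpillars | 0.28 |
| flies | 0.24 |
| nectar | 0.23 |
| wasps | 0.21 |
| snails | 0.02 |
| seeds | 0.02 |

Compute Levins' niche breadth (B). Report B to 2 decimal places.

4.28

Σpᵢ² = 0.28² + 0.24² + 0.23² + 0.21² + 0.02² + 0.02² = 0.0784 + 0.0576 + 0.0529 + 0.0441 + 0.0004 + 0.0004 = 0.2338
B = 1 / 0.2338 = 4.2772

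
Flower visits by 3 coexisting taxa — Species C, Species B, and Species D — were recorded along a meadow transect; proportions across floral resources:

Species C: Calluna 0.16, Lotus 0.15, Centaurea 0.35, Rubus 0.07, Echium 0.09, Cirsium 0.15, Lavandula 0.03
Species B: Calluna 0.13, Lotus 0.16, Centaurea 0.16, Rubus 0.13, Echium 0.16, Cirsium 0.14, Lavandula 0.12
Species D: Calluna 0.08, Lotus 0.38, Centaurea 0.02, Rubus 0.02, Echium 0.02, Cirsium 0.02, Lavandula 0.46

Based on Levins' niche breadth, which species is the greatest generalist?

Σp_Cᵢ² = 0.16² + 0.15² + 0.35² + 0.07² + 0.09² + 0.15² + 0.03² = 0.0256 + 0.0225 + 0.1225 + 0.0049 + 0.0081 + 0.0225 + 0.0009 = 0.2070
B_C = 1 / 0.2070 = 4.8309
Σp_Bᵢ² = 0.13² + 0.16² + 0.16² + 0.13² + 0.16² + 0.14² + 0.12² = 0.0169 + 0.0256 + 0.0256 + 0.0169 + 0.0256 + 0.0196 + 0.0144 = 0.1446
B_B = 1 / 0.1446 = 6.9156
Σp_Dᵢ² = 0.08² + 0.38² + 0.02² + 0.02² + 0.02² + 0.02² + 0.46² = 0.0064 + 0.1444 + 0.0004 + 0.0004 + 0.0004 + 0.0004 + 0.2116 = 0.3640
B_D = 1 / 0.3640 = 2.7473
Highest B → broadest niche (most generalist): Species B (B = 6.92).

Species B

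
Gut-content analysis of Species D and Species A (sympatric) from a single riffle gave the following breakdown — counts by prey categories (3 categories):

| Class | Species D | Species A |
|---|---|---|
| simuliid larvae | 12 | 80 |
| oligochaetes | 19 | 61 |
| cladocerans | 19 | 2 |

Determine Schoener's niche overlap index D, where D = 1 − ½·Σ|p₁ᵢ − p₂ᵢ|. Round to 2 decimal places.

0.63

Proportions for Species D (n=50): 12/50=0.2400, 19/50=0.3800, 19/50=0.3800
Proportions for Species A (n=143): 80/143=0.5594, 61/143=0.4266, 2/143=0.0140
Σ|p₁ᵢ − p₂ᵢ| = 0.3194 + 0.0466 + 0.3660 = 0.7320
D = 1 − ½ × 0.7320 = 1 − 0.36600 = 0.63400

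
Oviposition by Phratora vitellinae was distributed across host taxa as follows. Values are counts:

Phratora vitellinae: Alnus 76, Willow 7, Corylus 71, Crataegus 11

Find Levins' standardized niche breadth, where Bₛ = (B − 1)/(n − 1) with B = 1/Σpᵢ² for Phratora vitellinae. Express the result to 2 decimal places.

Proportions for Phratora vitellinae (n=165): 76/165=0.4606, 7/165=0.0424, 71/165=0.4303, 11/165=0.0667
Σpᵢ² = 0.4606² + 0.0424² + 0.4303² + 0.0667² = 0.212152 + 0.001798 + 0.185158 + 0.004449 = 0.403557
B = 1 / 0.403557 = 2.4780
Bₛ = (B − 1)/(n − 1) = (2.4780 − 1)/(4 − 1) = 1.4780/3 = 0.4927

0.49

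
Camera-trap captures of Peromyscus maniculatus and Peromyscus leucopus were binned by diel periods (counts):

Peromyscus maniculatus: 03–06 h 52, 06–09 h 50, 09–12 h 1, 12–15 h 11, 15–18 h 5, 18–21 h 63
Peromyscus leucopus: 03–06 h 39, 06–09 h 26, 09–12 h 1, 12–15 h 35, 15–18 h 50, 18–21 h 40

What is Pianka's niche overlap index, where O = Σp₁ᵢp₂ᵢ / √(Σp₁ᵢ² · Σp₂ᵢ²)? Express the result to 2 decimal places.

0.77

Proportions for Peromyscus maniculatus (n=182): 52/182=0.2857, 50/182=0.2747, 1/182=0.0055, 11/182=0.0604, 5/182=0.0275, 63/182=0.3462
Proportions for Peromyscus leucopus (n=191): 39/191=0.2042, 26/191=0.1361, 1/191=0.0052, 35/191=0.1832, 50/191=0.2618, 40/191=0.2094
Σ p₁ᵢp₂ᵢ = 0.058340 + 0.037387 + 0.000029 + 0.011065 + 0.007200 + 0.072494 = 0.186515
Σp_1ᵢ² = 0.2857² + 0.2747² + 0.0055² + 0.0604² + 0.0275² + 0.3462² = 0.081624 + 0.075460 + 0.000030 + 0.003648 + 0.000756 + 0.119854 = 0.281372
Σp_2ᵢ² = 0.2042² + 0.1361² + 0.0052² + 0.1832² + 0.2618² + 0.2094² = 0.041698 + 0.018523 + 0.000027 + 0.033562 + 0.068539 + 0.043848 = 0.206197
O = 0.186515 / √(0.281372 × 0.206197) = 0.186515 / 0.2408694 = 0.7743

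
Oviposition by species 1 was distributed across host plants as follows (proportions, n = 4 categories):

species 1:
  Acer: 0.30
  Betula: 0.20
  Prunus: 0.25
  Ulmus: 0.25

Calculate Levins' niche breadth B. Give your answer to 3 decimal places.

3.922

Σpᵢ² = 0.30² + 0.20² + 0.25² + 0.25² = 0.0900 + 0.0400 + 0.0625 + 0.0625 = 0.2550
B = 1 / 0.2550 = 3.92157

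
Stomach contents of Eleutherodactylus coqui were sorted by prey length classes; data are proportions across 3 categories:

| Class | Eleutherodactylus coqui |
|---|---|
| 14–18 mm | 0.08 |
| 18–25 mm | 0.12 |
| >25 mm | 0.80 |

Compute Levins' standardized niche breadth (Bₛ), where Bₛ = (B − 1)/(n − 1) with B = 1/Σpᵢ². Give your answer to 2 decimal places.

0.26

Σpᵢ² = 0.08² + 0.12² + 0.80² = 0.0064 + 0.0144 + 0.6400 = 0.6608
B = 1 / 0.6608 = 1.5133
Bₛ = (B − 1)/(n − 1) = (1.5133 − 1)/(3 − 1) = 0.5133/2 = 0.2567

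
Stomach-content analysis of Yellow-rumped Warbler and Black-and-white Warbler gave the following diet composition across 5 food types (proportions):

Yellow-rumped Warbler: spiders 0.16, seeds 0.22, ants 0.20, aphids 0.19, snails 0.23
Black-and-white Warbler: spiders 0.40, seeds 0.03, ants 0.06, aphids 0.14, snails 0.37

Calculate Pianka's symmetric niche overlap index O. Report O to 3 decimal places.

0.761

Σ p₁ᵢp₂ᵢ = 0.0640 + 0.0066 + 0.0120 + 0.0266 + 0.0851 = 0.1943
Σp_1ᵢ² = 0.16² + 0.22² + 0.20² + 0.19² + 0.23² = 0.0256 + 0.0484 + 0.0400 + 0.0361 + 0.0529 = 0.2030
Σp_2ᵢ² = 0.40² + 0.03² + 0.06² + 0.14² + 0.37² = 0.1600 + 0.0009 + 0.0036 + 0.0196 + 0.1369 = 0.3210
O = 0.1943 / √(0.2030 × 0.3210) = 0.1943 / 0.255270 = 0.76115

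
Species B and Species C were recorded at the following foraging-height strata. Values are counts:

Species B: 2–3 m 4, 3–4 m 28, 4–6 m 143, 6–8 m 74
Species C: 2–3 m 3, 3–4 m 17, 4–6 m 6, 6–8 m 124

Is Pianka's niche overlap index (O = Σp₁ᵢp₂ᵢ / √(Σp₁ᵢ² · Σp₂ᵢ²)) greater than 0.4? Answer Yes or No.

Proportions for Species B (n=249): 4/249=0.0161, 28/249=0.1124, 143/249=0.5743, 74/249=0.2972
Proportions for Species C (n=150): 3/150=0.0200, 17/150=0.1133, 6/150=0.0400, 124/150=0.8267
Σ p₁ᵢp₂ᵢ = 0.000322 + 0.012735 + 0.022972 + 0.245695 = 0.281724
Σp_1ᵢ² = 0.0161² + 0.1124² + 0.5743² + 0.2972² = 0.000259 + 0.012634 + 0.329820 + 0.088328 = 0.431041
Σp_2ᵢ² = 0.0200² + 0.1133² + 0.0400² + 0.8267² = 0.000400 + 0.012837 + 0.001600 + 0.683433 = 0.698270
O = 0.281724 / √(0.431041 × 0.698270) = 0.281724 / 0.5486192 = 0.5135
O = 0.5135 > 0.4 → Yes.

Yes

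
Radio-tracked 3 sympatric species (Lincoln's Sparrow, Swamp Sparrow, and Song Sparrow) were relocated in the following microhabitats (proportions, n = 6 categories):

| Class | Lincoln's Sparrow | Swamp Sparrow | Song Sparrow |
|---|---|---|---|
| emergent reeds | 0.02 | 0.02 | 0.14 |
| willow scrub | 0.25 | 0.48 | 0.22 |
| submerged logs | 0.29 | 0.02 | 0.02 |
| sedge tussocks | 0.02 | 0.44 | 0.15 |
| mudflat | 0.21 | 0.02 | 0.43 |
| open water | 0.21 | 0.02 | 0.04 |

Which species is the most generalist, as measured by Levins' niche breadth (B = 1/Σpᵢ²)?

Lincoln's Sparrow

Σp_Lincᵢ² = 0.02² + 0.25² + 0.29² + 0.02² + 0.21² + 0.21² = 0.0004 + 0.0625 + 0.0841 + 0.0004 + 0.0441 + 0.0441 = 0.2356
B_Linc = 1 / 0.2356 = 4.2445
Σp_Swamᵢ² = 0.02² + 0.48² + 0.02² + 0.44² + 0.02² + 0.02² = 0.0004 + 0.2304 + 0.0004 + 0.1936 + 0.0004 + 0.0004 = 0.4256
B_Swam = 1 / 0.4256 = 2.3496
Σp_Songᵢ² = 0.14² + 0.22² + 0.02² + 0.15² + 0.43² + 0.04² = 0.0196 + 0.0484 + 0.0004 + 0.0225 + 0.1849 + 0.0016 = 0.2774
B_Song = 1 / 0.2774 = 3.6049
Highest B → broadest niche (most generalist): Lincoln's Sparrow (B = 4.24).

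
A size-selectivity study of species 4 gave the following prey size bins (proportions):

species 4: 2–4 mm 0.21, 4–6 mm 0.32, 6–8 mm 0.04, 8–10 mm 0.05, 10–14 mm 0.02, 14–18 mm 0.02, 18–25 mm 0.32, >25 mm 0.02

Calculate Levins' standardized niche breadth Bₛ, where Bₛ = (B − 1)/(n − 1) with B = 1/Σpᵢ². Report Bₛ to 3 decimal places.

Σpᵢ² = 0.21² + 0.32² + 0.04² + 0.05² + 0.02² + 0.02² + 0.32² + 0.02² = 0.0441 + 0.1024 + 0.0016 + 0.0025 + 0.0004 + 0.0004 + 0.1024 + 0.0004 = 0.2542
B = 1 / 0.2542 = 3.93391
Bₛ = (B − 1)/(n − 1) = (3.93391 − 1)/(8 − 1) = 2.93391/7 = 0.41913

0.419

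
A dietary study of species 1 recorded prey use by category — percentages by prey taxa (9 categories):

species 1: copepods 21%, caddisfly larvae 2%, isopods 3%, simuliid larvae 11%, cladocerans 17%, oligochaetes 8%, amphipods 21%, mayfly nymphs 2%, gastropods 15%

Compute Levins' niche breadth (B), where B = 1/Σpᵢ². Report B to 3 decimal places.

Convert percentages to proportions (divide by 100).
Σpᵢ² = 0.21² + 0.02² + 0.03² + 0.11² + 0.17² + 0.08² + 0.21² + 0.02² + 0.15² = 0.0441 + 0.0004 + 0.0009 + 0.0121 + 0.0289 + 0.0064 + 0.0441 + 0.0004 + 0.0225 = 0.1598
B = 1 / 0.1598 = 6.25782

6.258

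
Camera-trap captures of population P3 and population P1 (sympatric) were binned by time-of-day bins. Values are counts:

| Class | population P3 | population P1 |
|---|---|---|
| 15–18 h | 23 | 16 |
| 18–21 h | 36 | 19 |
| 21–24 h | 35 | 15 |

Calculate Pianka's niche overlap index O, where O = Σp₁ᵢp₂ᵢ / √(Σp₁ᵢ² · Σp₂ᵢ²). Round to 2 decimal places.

0.98

Proportions for population P3 (n=94): 23/94=0.2447, 36/94=0.3830, 35/94=0.3723
Proportions for population P1 (n=50): 16/50=0.3200, 19/50=0.3800, 15/50=0.3000
Σ p₁ᵢp₂ᵢ = 0.078304 + 0.145540 + 0.111690 = 0.335534
Σp_1ᵢ² = 0.2447² + 0.3830² + 0.3723² = 0.059878 + 0.146689 + 0.138607 = 0.345174
Σp_2ᵢ² = 0.3200² + 0.3800² + 0.3000² = 0.102400 + 0.144400 + 0.090000 = 0.336800
O = 0.335534 / √(0.345174 × 0.336800) = 0.335534 / 0.3409613 = 0.9841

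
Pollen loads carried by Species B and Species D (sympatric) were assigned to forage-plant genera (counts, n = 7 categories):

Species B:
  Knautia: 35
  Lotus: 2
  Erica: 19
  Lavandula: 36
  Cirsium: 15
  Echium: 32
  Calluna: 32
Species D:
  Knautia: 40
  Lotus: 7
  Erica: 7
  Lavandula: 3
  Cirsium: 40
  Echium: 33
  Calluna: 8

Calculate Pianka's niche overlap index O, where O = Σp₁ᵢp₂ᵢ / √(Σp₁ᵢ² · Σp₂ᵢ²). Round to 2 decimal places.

Proportions for Species B (n=171): 35/171=0.2047, 2/171=0.0117, 19/171=0.1111, 36/171=0.2105, 15/171=0.0877, 32/171=0.1871, 32/171=0.1871
Proportions for Species D (n=138): 40/138=0.2899, 7/138=0.0507, 7/138=0.0507, 3/138=0.0217, 40/138=0.2899, 33/138=0.2391, 8/138=0.0580
Σ p₁ᵢp₂ᵢ = 0.059343 + 0.000593 + 0.005633 + 0.004568 + 0.025424 + 0.044736 + 0.010852 = 0.151149
Σp_1ᵢ² = 0.2047² + 0.0117² + 0.1111² + 0.2105² + 0.0877² + 0.1871² + 0.1871² = 0.041902 + 0.000137 + 0.012343 + 0.044310 + 0.007691 + 0.035006 + 0.035006 = 0.176395
Σp_2ᵢ² = 0.2899² + 0.0507² + 0.0507² + 0.0217² + 0.2899² + 0.2391² + 0.0580² = 0.084042 + 0.002570 + 0.002570 + 0.000471 + 0.084042 + 0.057169 + 0.003364 = 0.234228
O = 0.151149 / √(0.176395 × 0.234228) = 0.151149 / 0.2032650 = 0.7436

0.74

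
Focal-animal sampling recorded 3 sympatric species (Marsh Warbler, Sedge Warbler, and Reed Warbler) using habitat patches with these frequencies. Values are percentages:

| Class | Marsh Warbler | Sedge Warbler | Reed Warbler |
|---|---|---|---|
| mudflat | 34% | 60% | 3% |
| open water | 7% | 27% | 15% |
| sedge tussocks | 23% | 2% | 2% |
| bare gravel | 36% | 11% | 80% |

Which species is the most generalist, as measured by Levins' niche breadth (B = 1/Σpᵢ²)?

Marsh Warbler

Convert percentages to proportions (divide by 100).
Σp_Marsᵢ² = 0.34² + 0.07² + 0.23² + 0.36² = 0.1156 + 0.0049 + 0.0529 + 0.1296 = 0.3030
B_Mars = 1 / 0.3030 = 3.3003
Σp_Sedgᵢ² = 0.60² + 0.27² + 0.02² + 0.11² = 0.3600 + 0.0729 + 0.0004 + 0.0121 = 0.4454
B_Sedg = 1 / 0.4454 = 2.2452
Σp_Reedᵢ² = 0.03² + 0.15² + 0.02² + 0.80² = 0.0009 + 0.0225 + 0.0004 + 0.6400 = 0.6638
B_Reed = 1 / 0.6638 = 1.5065
Highest B → broadest niche (most generalist): Marsh Warbler (B = 3.30).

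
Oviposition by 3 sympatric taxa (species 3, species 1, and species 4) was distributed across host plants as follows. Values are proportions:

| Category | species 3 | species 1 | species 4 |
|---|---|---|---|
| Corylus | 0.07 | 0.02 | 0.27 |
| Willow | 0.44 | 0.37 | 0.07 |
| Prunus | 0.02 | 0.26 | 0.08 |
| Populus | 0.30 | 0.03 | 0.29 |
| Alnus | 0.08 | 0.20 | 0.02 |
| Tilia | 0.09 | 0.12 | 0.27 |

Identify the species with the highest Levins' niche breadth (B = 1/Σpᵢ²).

species 4

Σp_3ᵢ² = 0.07² + 0.44² + 0.02² + 0.30² + 0.08² + 0.09² = 0.0049 + 0.1936 + 0.0004 + 0.0900 + 0.0064 + 0.0081 = 0.3034
B_3 = 1 / 0.3034 = 3.2960
Σp_1ᵢ² = 0.02² + 0.37² + 0.26² + 0.03² + 0.20² + 0.12² = 0.0004 + 0.1369 + 0.0676 + 0.0009 + 0.0400 + 0.0144 = 0.2602
B_1 = 1 / 0.2602 = 3.8432
Σp_4ᵢ² = 0.27² + 0.07² + 0.08² + 0.29² + 0.02² + 0.27² = 0.0729 + 0.0049 + 0.0064 + 0.0841 + 0.0004 + 0.0729 = 0.2416
B_4 = 1 / 0.2416 = 4.1391
Highest B → broadest niche (most generalist): species 4 (B = 4.14).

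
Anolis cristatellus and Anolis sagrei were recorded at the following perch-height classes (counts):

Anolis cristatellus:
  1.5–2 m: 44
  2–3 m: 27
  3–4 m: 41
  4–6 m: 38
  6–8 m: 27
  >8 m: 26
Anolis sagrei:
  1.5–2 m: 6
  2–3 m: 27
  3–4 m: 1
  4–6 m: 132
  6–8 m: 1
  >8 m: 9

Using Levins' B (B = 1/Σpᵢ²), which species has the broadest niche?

Proportions for Anolis cristatellus (n=203): 44/203=0.2167, 27/203=0.1330, 41/203=0.2020, 38/203=0.1872, 27/203=0.1330, 26/203=0.1281
Proportions for Anolis sagrei (n=176): 6/176=0.0341, 27/176=0.1534, 1/176=0.0057, 132/176=0.7500, 1/176=0.0057, 9/176=0.0511
Σp_crisᵢ² = 0.2167² + 0.1330² + 0.2020² + 0.1872² + 0.1330² + 0.1281² = 0.046959 + 0.017689 + 0.040804 + 0.035044 + 0.017689 + 0.016410 = 0.174595
B_cris = 1 / 0.174595 = 5.7275
Σp_sagrᵢ² = 0.0341² + 0.1534² + 0.0057² + 0.7500² + 0.0057² + 0.0511² = 0.001163 + 0.023532 + 0.000032 + 0.562500 + 0.000032 + 0.002611 = 0.589870
B_sagr = 1 / 0.589870 = 1.6953
Highest B → broadest niche (most generalist): Anolis cristatellus (B = 5.73).

Anolis cristatellus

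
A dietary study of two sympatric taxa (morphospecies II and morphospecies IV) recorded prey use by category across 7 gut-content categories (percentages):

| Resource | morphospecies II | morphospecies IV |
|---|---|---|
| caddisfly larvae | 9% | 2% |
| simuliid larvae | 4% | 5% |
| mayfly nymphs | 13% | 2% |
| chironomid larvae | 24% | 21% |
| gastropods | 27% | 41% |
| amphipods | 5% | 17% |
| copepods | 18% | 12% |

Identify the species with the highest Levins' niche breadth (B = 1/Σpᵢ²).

Convert percentages to proportions (divide by 100).
Σp_IIᵢ² = 0.09² + 0.04² + 0.13² + 0.24² + 0.27² + 0.05² + 0.18² = 0.0081 + 0.0016 + 0.0169 + 0.0576 + 0.0729 + 0.0025 + 0.0324 = 0.1920
B_II = 1 / 0.1920 = 5.2083
Σp_IVᵢ² = 0.02² + 0.05² + 0.02² + 0.21² + 0.41² + 0.17² + 0.12² = 0.0004 + 0.0025 + 0.0004 + 0.0441 + 0.1681 + 0.0289 + 0.0144 = 0.2588
B_IV = 1 / 0.2588 = 3.8640
Highest B → broadest niche (most generalist): morphospecies II (B = 5.21).

morphospecies II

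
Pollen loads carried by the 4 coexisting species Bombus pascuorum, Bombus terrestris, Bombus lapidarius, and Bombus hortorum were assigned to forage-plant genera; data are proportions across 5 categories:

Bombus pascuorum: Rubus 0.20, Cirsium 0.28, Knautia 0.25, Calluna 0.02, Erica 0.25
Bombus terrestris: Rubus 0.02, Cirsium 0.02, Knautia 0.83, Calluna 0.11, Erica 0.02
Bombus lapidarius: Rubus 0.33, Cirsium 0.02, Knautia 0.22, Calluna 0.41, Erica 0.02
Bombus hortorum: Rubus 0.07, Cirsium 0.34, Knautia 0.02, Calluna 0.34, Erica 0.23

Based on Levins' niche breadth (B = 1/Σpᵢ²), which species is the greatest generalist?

Σp_pascᵢ² = 0.20² + 0.28² + 0.25² + 0.02² + 0.25² = 0.0400 + 0.0784 + 0.0625 + 0.0004 + 0.0625 = 0.2438
B_pasc = 1 / 0.2438 = 4.1017
Σp_terrᵢ² = 0.02² + 0.02² + 0.83² + 0.11² + 0.02² = 0.0004 + 0.0004 + 0.6889 + 0.0121 + 0.0004 = 0.7022
B_terr = 1 / 0.7022 = 1.4241
Σp_lapiᵢ² = 0.33² + 0.02² + 0.22² + 0.41² + 0.02² = 0.1089 + 0.0004 + 0.0484 + 0.1681 + 0.0004 = 0.3262
B_lapi = 1 / 0.3262 = 3.0656
Σp_hortᵢ² = 0.07² + 0.34² + 0.02² + 0.34² + 0.23² = 0.0049 + 0.1156 + 0.0004 + 0.1156 + 0.0529 = 0.2894
B_hort = 1 / 0.2894 = 3.4554
Highest B → broadest niche (most generalist): Bombus pascuorum (B = 4.10).

Bombus pascuorum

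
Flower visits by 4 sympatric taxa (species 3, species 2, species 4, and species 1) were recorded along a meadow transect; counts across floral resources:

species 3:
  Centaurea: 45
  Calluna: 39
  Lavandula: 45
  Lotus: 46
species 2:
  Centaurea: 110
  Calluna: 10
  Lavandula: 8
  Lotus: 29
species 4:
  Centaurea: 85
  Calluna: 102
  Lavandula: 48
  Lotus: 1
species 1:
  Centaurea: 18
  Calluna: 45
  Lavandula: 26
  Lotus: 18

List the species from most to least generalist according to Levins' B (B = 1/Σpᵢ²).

species 3 > species 1 > species 4 > species 2

Proportions for species 3 (n=175): 45/175=0.2571, 39/175=0.2229, 45/175=0.2571, 46/175=0.2629
Proportions for species 2 (n=157): 110/157=0.7006, 10/157=0.0637, 8/157=0.0510, 29/157=0.1847
Proportions for species 4 (n=236): 85/236=0.3602, 102/236=0.4322, 48/236=0.2034, 1/236=0.0042
Proportions for species 1 (n=107): 18/107=0.1682, 45/107=0.4206, 26/107=0.2430, 18/107=0.1682
Σp_3ᵢ² = 0.2571² + 0.2229² + 0.2571² + 0.2629² = 0.066100 + 0.049684 + 0.066100 + 0.069116 = 0.251000
B_3 = 1 / 0.251000 = 3.9841
Σp_2ᵢ² = 0.7006² + 0.0637² + 0.0510² + 0.1847² = 0.490840 + 0.004058 + 0.002601 + 0.034114 = 0.531613
B_2 = 1 / 0.531613 = 1.8811
Σp_4ᵢ² = 0.3602² + 0.4322² + 0.2034² + 0.0042² = 0.129744 + 0.186797 + 0.041372 + 0.000018 = 0.357931
B_4 = 1 / 0.357931 = 2.7938
Σp_1ᵢ² = 0.1682² + 0.4206² + 0.2430² + 0.1682² = 0.028291 + 0.176904 + 0.059049 + 0.028291 = 0.292535
B_1 = 1 / 0.292535 = 3.4184
Ranking by B (broadest → narrowest): species 3 (3.98) > species 1 (3.42) > species 4 (2.79) > species 2 (1.88)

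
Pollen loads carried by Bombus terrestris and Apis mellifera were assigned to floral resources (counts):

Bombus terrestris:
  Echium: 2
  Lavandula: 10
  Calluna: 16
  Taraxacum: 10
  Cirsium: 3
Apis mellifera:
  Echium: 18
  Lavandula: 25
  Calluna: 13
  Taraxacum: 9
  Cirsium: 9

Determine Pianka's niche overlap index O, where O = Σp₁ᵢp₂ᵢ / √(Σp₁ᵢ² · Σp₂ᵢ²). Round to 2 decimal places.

Proportions for Bombus terrestris (n=41): 2/41=0.0488, 10/41=0.2439, 16/41=0.3902, 10/41=0.2439, 3/41=0.0732
Proportions for Apis mellifera (n=74): 18/74=0.2432, 25/74=0.3378, 13/74=0.1757, 9/74=0.1216, 9/74=0.1216
Σ p₁ᵢp₂ᵢ = 0.011868 + 0.082389 + 0.068558 + 0.029658 + 0.008901 = 0.201374
Σp_1ᵢ² = 0.0488² + 0.2439² + 0.3902² + 0.2439² + 0.0732² = 0.002381 + 0.059487 + 0.152256 + 0.059487 + 0.005358 = 0.278969
Σp_2ᵢ² = 0.2432² + 0.3378² + 0.1757² + 0.1216² + 0.1216² = 0.059146 + 0.114109 + 0.030870 + 0.014787 + 0.014787 = 0.233699
O = 0.201374 / √(0.278969 × 0.233699) = 0.201374 / 0.2553327 = 0.7887

0.79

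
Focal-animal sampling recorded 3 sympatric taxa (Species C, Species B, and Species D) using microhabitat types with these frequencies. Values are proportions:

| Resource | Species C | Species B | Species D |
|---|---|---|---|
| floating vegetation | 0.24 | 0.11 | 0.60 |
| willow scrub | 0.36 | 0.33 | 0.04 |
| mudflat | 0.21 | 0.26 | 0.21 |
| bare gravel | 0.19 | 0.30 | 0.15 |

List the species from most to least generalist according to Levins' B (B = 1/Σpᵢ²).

Species C > Species B > Species D

Σp_Cᵢ² = 0.24² + 0.36² + 0.21² + 0.19² = 0.0576 + 0.1296 + 0.0441 + 0.0361 = 0.2674
B_C = 1 / 0.2674 = 3.7397
Σp_Bᵢ² = 0.11² + 0.33² + 0.26² + 0.30² = 0.0121 + 0.1089 + 0.0676 + 0.0900 = 0.2786
B_B = 1 / 0.2786 = 3.5894
Σp_Dᵢ² = 0.60² + 0.04² + 0.21² + 0.15² = 0.3600 + 0.0016 + 0.0441 + 0.0225 = 0.4282
B_D = 1 / 0.4282 = 2.3354
Ranking by B (broadest → narrowest): Species C (3.74) > Species B (3.59) > Species D (2.34)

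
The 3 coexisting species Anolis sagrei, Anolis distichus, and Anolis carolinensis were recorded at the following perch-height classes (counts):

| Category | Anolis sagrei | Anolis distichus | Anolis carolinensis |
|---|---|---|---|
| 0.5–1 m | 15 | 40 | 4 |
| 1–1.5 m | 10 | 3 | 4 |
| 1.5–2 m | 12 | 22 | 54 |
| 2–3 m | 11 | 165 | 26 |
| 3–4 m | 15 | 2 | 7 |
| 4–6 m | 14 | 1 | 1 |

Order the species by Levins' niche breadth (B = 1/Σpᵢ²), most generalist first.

Proportions for Anolis sagrei (n=77): 15/77=0.1948, 10/77=0.1299, 12/77=0.1558, 11/77=0.1429, 15/77=0.1948, 14/77=0.1818
Proportions for Anolis distichus (n=233): 40/233=0.1717, 3/233=0.0129, 22/233=0.0944, 165/233=0.7082, 2/233=0.0086, 1/233=0.0043
Proportions for Anolis carolinensis (n=96): 4/96=0.0417, 4/96=0.0417, 54/96=0.5625, 26/96=0.2708, 7/96=0.0729, 1/96=0.0104
Σp_sagrᵢ² = 0.1948² + 0.1299² + 0.1558² + 0.1429² + 0.1948² + 0.1818² = 0.037947 + 0.016874 + 0.024274 + 0.020420 + 0.037947 + 0.033051 = 0.170513
B_sagr = 1 / 0.170513 = 5.8647
Σp_distᵢ² = 0.1717² + 0.0129² + 0.0944² + 0.7082² + 0.0086² + 0.0043² = 0.029481 + 0.000166 + 0.008911 + 0.501547 + 0.000074 + 0.000018 = 0.540197
B_dist = 1 / 0.540197 = 1.8512
Σp_caroᵢ² = 0.0417² + 0.0417² + 0.5625² + 0.2708² + 0.0729² + 0.0104² = 0.001739 + 0.001739 + 0.316406 + 0.073333 + 0.005314 + 0.000108 = 0.398639
B_caro = 1 / 0.398639 = 2.5085
Ranking by B (broadest → narrowest): Anolis sagrei (5.86) > Anolis carolinensis (2.51) > Anolis distichus (1.85)

Anolis sagrei > Anolis carolinensis > Anolis distichus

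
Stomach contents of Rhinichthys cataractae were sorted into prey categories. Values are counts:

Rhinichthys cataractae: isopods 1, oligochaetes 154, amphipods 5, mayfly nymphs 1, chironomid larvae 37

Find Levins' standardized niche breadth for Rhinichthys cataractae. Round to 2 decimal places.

Proportions for Rhinichthys cataractae (n=198): 1/198=0.0051, 154/198=0.7778, 5/198=0.0253, 1/198=0.0051, 37/198=0.1869
Σpᵢ² = 0.0051² + 0.7778² + 0.0253² + 0.0051² + 0.1869² = 0.000026 + 0.604973 + 0.000640 + 0.000026 + 0.034932 = 0.640597
B = 1 / 0.640597 = 1.5610
Bₛ = (B − 1)/(n − 1) = (1.5610 − 1)/(5 − 1) = 0.5610/4 = 0.1403

0.14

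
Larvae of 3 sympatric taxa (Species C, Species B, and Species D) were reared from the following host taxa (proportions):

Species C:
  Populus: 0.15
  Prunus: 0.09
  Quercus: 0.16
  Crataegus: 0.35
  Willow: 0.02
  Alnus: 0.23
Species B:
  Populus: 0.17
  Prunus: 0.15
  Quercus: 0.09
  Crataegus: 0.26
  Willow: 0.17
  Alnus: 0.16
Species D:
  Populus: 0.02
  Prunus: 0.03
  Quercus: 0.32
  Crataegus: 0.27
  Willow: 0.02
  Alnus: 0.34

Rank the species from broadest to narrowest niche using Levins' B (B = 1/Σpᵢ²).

Species B > Species C > Species D

Σp_Cᵢ² = 0.15² + 0.09² + 0.16² + 0.35² + 0.02² + 0.23² = 0.0225 + 0.0081 + 0.0256 + 0.1225 + 0.0004 + 0.0529 = 0.2320
B_C = 1 / 0.2320 = 4.3103
Σp_Bᵢ² = 0.17² + 0.15² + 0.09² + 0.26² + 0.17² + 0.16² = 0.0289 + 0.0225 + 0.0081 + 0.0676 + 0.0289 + 0.0256 = 0.1816
B_B = 1 / 0.1816 = 5.5066
Σp_Dᵢ² = 0.02² + 0.03² + 0.32² + 0.27² + 0.02² + 0.34² = 0.0004 + 0.0009 + 0.1024 + 0.0729 + 0.0004 + 0.1156 = 0.2926
B_D = 1 / 0.2926 = 3.4176
Ranking by B (broadest → narrowest): Species B (5.51) > Species C (4.31) > Species D (3.42)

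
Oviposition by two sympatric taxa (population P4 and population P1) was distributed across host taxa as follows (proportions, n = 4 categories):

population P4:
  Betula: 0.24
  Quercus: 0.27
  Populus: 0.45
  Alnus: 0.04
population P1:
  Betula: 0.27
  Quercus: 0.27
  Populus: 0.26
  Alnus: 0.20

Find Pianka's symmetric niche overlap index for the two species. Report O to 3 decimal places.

0.902

Σ p₁ᵢp₂ᵢ = 0.0648 + 0.0729 + 0.1170 + 0.0080 = 0.2627
Σp_1ᵢ² = 0.24² + 0.27² + 0.45² + 0.04² = 0.0576 + 0.0729 + 0.2025 + 0.0016 = 0.3346
Σp_2ᵢ² = 0.27² + 0.27² + 0.26² + 0.20² = 0.0729 + 0.0729 + 0.0676 + 0.0400 = 0.2534
O = 0.2627 / √(0.3346 × 0.2534) = 0.2627 / 0.291183 = 0.90218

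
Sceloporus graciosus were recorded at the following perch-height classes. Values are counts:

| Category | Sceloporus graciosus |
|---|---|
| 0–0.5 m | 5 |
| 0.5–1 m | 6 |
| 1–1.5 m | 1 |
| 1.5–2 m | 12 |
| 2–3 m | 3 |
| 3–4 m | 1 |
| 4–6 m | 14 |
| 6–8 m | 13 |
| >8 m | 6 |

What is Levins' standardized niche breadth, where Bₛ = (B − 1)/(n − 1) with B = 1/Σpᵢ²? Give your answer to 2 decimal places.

Proportions for Sceloporus graciosus (n=61): 5/61=0.0820, 6/61=0.0984, 1/61=0.0164, 12/61=0.1967, 3/61=0.0492, 1/61=0.0164, 14/61=0.2295, 13/61=0.2131, 6/61=0.0984
Σpᵢ² = 0.0820² + 0.0984² + 0.0164² + 0.1967² + 0.0492² + 0.0164² + 0.2295² + 0.2131² + 0.0984² = 0.006724 + 0.009683 + 0.000269 + 0.038691 + 0.002421 + 0.000269 + 0.052670 + 0.045412 + 0.009683 = 0.165822
B = 1 / 0.165822 = 6.0306
Bₛ = (B − 1)/(n − 1) = (6.0306 − 1)/(9 − 1) = 5.0306/8 = 0.6288

0.63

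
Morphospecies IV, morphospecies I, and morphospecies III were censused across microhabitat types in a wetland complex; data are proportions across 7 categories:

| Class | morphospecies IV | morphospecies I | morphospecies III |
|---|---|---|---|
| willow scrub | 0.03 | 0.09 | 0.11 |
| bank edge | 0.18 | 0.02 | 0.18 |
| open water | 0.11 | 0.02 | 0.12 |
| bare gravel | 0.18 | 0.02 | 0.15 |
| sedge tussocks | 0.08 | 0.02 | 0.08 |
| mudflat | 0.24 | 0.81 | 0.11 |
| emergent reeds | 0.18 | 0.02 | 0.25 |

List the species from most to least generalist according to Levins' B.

morphospecies III > morphospecies IV > morphospecies I

Σp_IVᵢ² = 0.03² + 0.18² + 0.11² + 0.18² + 0.08² + 0.24² + 0.18² = 0.0009 + 0.0324 + 0.0121 + 0.0324 + 0.0064 + 0.0576 + 0.0324 = 0.1742
B_IV = 1 / 0.1742 = 5.7405
Σp_Iᵢ² = 0.09² + 0.02² + 0.02² + 0.02² + 0.02² + 0.81² + 0.02² = 0.0081 + 0.0004 + 0.0004 + 0.0004 + 0.0004 + 0.6561 + 0.0004 = 0.6662
B_I = 1 / 0.6662 = 1.5011
Σp_IIIᵢ² = 0.11² + 0.18² + 0.12² + 0.15² + 0.08² + 0.11² + 0.25² = 0.0121 + 0.0324 + 0.0144 + 0.0225 + 0.0064 + 0.0121 + 0.0625 = 0.1624
B_III = 1 / 0.1624 = 6.1576
Ranking by B (broadest → narrowest): morphospecies III (6.16) > morphospecies IV (5.74) > morphospecies I (1.50)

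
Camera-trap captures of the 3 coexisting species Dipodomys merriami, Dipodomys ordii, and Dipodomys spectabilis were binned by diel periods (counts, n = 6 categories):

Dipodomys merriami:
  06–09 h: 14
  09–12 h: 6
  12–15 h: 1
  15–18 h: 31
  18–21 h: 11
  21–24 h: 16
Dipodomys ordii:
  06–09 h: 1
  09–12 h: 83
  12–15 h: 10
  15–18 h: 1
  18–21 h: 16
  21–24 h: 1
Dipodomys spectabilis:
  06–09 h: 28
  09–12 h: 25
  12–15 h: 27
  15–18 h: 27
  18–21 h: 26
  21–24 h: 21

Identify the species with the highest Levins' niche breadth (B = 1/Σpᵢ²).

Dipodomys spectabilis

Proportions for Dipodomys merriami (n=79): 14/79=0.1772, 6/79=0.0759, 1/79=0.0127, 31/79=0.3924, 11/79=0.1392, 16/79=0.2025
Proportions for Dipodomys ordii (n=112): 1/112=0.0089, 83/112=0.7411, 10/112=0.0893, 1/112=0.0089, 16/112=0.1429, 1/112=0.0089
Proportions for Dipodomys spectabilis (n=154): 28/154=0.1818, 25/154=0.1623, 27/154=0.1753, 27/154=0.1753, 26/154=0.1688, 21/154=0.1364
Σp_merrᵢ² = 0.1772² + 0.0759² + 0.0127² + 0.3924² + 0.1392² + 0.2025² = 0.031400 + 0.005761 + 0.000161 + 0.153978 + 0.019377 + 0.041006 = 0.251683
B_merr = 1 / 0.251683 = 3.9733
Σp_ordiᵢ² = 0.0089² + 0.7411² + 0.0893² + 0.0089² + 0.1429² + 0.0089² = 0.000079 + 0.549229 + 0.007974 + 0.000079 + 0.020420 + 0.000079 = 0.577860
B_ordi = 1 / 0.577860 = 1.7305
Σp_specᵢ² = 0.1818² + 0.1623² + 0.1753² + 0.1753² + 0.1688² + 0.1364² = 0.033051 + 0.026341 + 0.030730 + 0.030730 + 0.028493 + 0.018605 = 0.167950
B_spec = 1 / 0.167950 = 5.9542
Highest B → broadest niche (most generalist): Dipodomys spectabilis (B = 5.95).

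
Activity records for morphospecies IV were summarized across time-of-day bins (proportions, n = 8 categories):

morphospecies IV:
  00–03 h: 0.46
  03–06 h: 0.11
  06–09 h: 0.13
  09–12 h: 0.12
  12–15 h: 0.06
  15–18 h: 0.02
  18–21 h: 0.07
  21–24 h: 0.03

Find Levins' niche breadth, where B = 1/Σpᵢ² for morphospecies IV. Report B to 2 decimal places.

3.78

Σpᵢ² = 0.46² + 0.11² + 0.13² + 0.12² + 0.06² + 0.02² + 0.07² + 0.03² = 0.2116 + 0.0121 + 0.0169 + 0.0144 + 0.0036 + 0.0004 + 0.0049 + 0.0009 = 0.2648
B = 1 / 0.2648 = 3.7764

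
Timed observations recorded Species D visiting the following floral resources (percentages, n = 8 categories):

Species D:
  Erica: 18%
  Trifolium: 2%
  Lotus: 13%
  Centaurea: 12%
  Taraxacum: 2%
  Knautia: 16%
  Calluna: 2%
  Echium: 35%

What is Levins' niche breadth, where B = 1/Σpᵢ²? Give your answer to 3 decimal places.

Convert percentages to proportions (divide by 100).
Σpᵢ² = 0.18² + 0.02² + 0.13² + 0.12² + 0.02² + 0.16² + 0.02² + 0.35² = 0.0324 + 0.0004 + 0.0169 + 0.0144 + 0.0004 + 0.0256 + 0.0004 + 0.1225 = 0.2130
B = 1 / 0.2130 = 4.69484

4.695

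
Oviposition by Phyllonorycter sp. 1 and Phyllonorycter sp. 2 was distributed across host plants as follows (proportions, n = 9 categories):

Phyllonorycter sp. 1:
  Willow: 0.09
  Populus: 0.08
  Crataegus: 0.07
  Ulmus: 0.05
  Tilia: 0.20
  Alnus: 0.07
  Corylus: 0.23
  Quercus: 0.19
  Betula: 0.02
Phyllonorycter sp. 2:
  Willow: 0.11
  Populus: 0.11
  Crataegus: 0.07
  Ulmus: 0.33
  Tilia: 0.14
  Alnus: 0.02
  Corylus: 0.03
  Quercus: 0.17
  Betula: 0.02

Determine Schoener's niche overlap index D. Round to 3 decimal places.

0.670

Σ|p₁ᵢ − p₂ᵢ| = 0.02 + 0.03 + 0.00 + 0.28 + 0.06 + 0.05 + 0.20 + 0.02 + 0.00 = 0.66
D = 1 − ½ × 0.66 = 1 − 0.330 = 0.67000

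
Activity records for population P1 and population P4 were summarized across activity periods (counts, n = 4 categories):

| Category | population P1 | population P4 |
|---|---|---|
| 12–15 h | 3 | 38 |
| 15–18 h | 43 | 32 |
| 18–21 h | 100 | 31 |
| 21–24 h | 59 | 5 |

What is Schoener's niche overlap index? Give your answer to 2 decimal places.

Proportions for population P1 (n=205): 3/205=0.0146, 43/205=0.2098, 100/205=0.4878, 59/205=0.2878
Proportions for population P4 (n=106): 38/106=0.3585, 32/106=0.3019, 31/106=0.2925, 5/106=0.0472
Σ|p₁ᵢ − p₂ᵢ| = 0.3439 + 0.0921 + 0.1953 + 0.2406 = 0.8719
D = 1 − ½ × 0.8719 = 1 − 0.43595 = 0.56405

0.56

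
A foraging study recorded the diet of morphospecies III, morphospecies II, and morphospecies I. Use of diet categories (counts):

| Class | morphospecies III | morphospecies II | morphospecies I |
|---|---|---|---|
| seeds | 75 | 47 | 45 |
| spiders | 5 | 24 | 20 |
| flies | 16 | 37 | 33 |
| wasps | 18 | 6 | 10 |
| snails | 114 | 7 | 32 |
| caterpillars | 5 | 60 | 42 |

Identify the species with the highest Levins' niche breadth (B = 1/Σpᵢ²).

morphospecies I

Proportions for morphospecies III (n=233): 75/233=0.3219, 5/233=0.0215, 16/233=0.0687, 18/233=0.0773, 114/233=0.4893, 5/233=0.0215
Proportions for morphospecies II (n=181): 47/181=0.2597, 24/181=0.1326, 37/181=0.2044, 6/181=0.0331, 7/181=0.0387, 60/181=0.3315
Proportions for morphospecies I (n=182): 45/182=0.2473, 20/182=0.1099, 33/182=0.1813, 10/182=0.0549, 32/182=0.1758, 42/182=0.2308
Σp_IIIᵢ² = 0.3219² + 0.0215² + 0.0687² + 0.0773² + 0.4893² + 0.0215² = 0.103620 + 0.000462 + 0.004720 + 0.005975 + 0.239414 + 0.000462 = 0.354653
B_III = 1 / 0.354653 = 2.8197
Σp_IIᵢ² = 0.2597² + 0.1326² + 0.2044² + 0.0331² + 0.0387² + 0.3315² = 0.067444 + 0.017583 + 0.041779 + 0.001096 + 0.001498 + 0.109892 = 0.239292
B_II = 1 / 0.239292 = 4.1790
Σp_Iᵢ² = 0.2473² + 0.1099² + 0.1813² + 0.0549² + 0.1758² + 0.2308² = 0.061157 + 0.012078 + 0.032870 + 0.003014 + 0.030906 + 0.053269 = 0.193294
B_I = 1 / 0.193294 = 5.1735
Highest B → broadest niche (most generalist): morphospecies I (B = 5.17).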